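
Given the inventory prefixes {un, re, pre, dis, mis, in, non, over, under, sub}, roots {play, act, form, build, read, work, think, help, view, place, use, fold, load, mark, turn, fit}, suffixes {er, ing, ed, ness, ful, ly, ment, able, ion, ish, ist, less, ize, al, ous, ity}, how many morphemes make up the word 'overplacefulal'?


Segmenting 'overplacefulal' against the inventory:
  'over' -> prefix (morpheme 1)
  'place' -> root (morpheme 2)
  'ful' -> suffix (morpheme 3)
  'al' -> suffix (morpheme 4)
Total morphemes: 4

4


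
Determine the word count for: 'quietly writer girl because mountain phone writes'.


Counting words by splitting on spaces:
  Word 1: 'quietly'
  Word 2: 'writer'
  Word 3: 'girl'
  Word 4: 'because'
  Word 5: 'mountain'
  Word 6: 'phone'
  Word 7: 'writes'
Total words: 7

7


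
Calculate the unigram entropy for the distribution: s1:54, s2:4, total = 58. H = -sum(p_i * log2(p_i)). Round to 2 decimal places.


Computing entropy H = -sum(p_i * log2(p_i)):
  s1: p = 54/58 = 0.9310, -p*log2(p) = 0.0960
  s2: p = 4/58 = 0.0690, -p*log2(p) = 0.2661
H = sum of terms = 0.3621
Rounded to 2 decimals: 0.36

0.36


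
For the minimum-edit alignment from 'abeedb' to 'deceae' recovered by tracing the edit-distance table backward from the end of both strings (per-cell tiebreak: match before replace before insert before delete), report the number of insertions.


Edit distance = 5. Backtracking from cell (6, 6) with preference match > replace > insert > delete,
then listing the resulting alignment 'abeedb' -> 'deceae' left to right:
  Step 1: replace a->d
  Step 2: replace b->e
  Step 3: replace e->c
  Step 4: keep 'e'
  Step 5: replace d->a
  Step 6: replace b->e
Total insertions: 0

0


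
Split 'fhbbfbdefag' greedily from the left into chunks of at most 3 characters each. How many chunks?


'fhbbfbdefag' has 11 characters.
Chunking with max size 3:
  Chunk 1: 'fhb' (positions 0-2)
  Chunk 2: 'bfb' (positions 3-5)
  Chunk 3: 'def' (positions 6-8)
  Chunk 4: 'ag' (positions 9-10)
Total chunks: ceil(11 / 3) = 4

4


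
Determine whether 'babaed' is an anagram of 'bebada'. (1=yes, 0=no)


Sort characters of 'babaed': 'aabbde'
Sort characters of 'bebada': 'aabbde'
Sorted forms match -> they ARE anagrams
Result: 1

1


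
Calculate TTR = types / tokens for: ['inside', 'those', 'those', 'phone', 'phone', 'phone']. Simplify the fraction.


Tokens: 6
Unique types: ('inside', 'phone', 'those') = 3
TTR = 3/6
Simplify: divide both by 3 -> 1/2
TTR = 1/2

1/2


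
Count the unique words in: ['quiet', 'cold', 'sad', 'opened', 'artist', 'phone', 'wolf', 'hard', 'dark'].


Listing all tokens and tracking unique types:
  Token 1: 'quiet' -> NEW (unique so far: 1)
  Token 2: 'cold' -> NEW (unique so far: 2)
  Token 3: 'sad' -> NEW (unique so far: 3)
  Token 4: 'opened' -> NEW (unique so far: 4)
  Token 5: 'artist' -> NEW (unique so far: 5)
  Token 6: 'phone' -> NEW (unique so far: 6)
  Token 7: 'wolf' -> NEW (unique so far: 7)
  Token 8: 'hard' -> NEW (unique so far: 8)
  Token 9: 'dark' -> NEW (unique so far: 9)
Unique types: ('artist', 'cold', 'dark', 'hard', 'opened', 'phone', 'quiet', 'sad', 'wolf')
Vocabulary size: 9

9


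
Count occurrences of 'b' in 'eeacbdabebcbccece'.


Scanning 'eeacbdabebcbccece' for 'b':
  Position 4: 'b' -> MATCH (count: 1)
  Position 7: 'b' -> MATCH (count: 2)
  Position 9: 'b' -> MATCH (count: 3)
  Position 11: 'b' -> MATCH (count: 4)
Total occurrences of 'b': 4

4


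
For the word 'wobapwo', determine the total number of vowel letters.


Scanning each character of 'wobapwo':
  Position 1: 'w' -> consonant (running count: 0)
  Position 2: 'o' -> vowel (running count: 1)
  Position 3: 'b' -> consonant (running count: 1)
  Position 4: 'a' -> vowel (running count: 2)
  Position 5: 'p' -> consonant (running count: 2)
  Position 6: 'w' -> consonant (running count: 2)
  Position 7: 'o' -> vowel (running count: 3)
Total vowels: 3

3


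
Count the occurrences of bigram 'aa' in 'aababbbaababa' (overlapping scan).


Scanning 'aababbbaababa' for bigram 'aa':
  Position 0: 'aa' -> MATCH
  Position 1: 'ab' -> no
  Position 2: 'ba' -> no
  Position 3: 'ab' -> no
  Position 4: 'bb' -> no
  Position 5: 'bb' -> no
  Position 6: 'ba' -> no
  Position 7: 'aa' -> MATCH
  Position 8: 'ab' -> no
  Position 9: 'ba' -> no
  Position 10: 'ab' -> no
  Position 11: 'ba' -> no
Total matches: 2

2


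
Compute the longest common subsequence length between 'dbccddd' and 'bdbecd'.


DP table for LCS of 'dbccddd' and 'bdbecd':
       b  d  b  e  c  d
    0  0  0  0  0  0  0
  d 0  0  1  1  1  1  1
  b 0  1  1  2  2  2  2
  c 0  1  1  2  2  3  3
  c 0  1  1  2  2  3  3
  d 0  1  2  2  2  3  4
  d 0  1  2  2  2  3  4
  d 0  1  2  2  2  3  4
LCS: 'dbcd'
LCS length = 4

4


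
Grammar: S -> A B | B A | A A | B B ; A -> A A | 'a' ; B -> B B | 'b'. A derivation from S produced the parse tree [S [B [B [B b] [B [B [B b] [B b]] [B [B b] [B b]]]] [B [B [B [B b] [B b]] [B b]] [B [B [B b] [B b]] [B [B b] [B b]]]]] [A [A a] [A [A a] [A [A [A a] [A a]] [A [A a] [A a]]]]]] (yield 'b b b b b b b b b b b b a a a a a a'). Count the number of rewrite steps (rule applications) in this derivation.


Every bracketed nonterminal node [X ...] in the tree is produced by exactly one rule application.
Reading the tree off as a leftmost derivation:
  Step 1: S  =>  B A   (applied S -> B A)
  Step 2: B A  =>  B B A   (applied B -> B B)
  Step 3: B B A  =>  B B B A   (applied B -> B B)
  Step 4: B B B A  =>  b B B A   (applied B -> b)
  Step 5: b B B A  =>  b B B B A   (applied B -> B B)
  Step 6: b B B B A  =>  b B B B B A   (applied B -> B B)
  Step 7: b B B B B A  =>  b b B B B A   (applied B -> b)
  Step 8: b b B B B A  =>  b b b B B A   (applied B -> b)
  Step 9: b b b B B A  =>  b b b B B B A   (applied B -> B B)
  Step 10: b b b B B B A  =>  b b b b B B A   (applied B -> b)
  Step 11: b b b b B B A  =>  b b b b b B A   (applied B -> b)
  Step 12: b b b b b B A  =>  b b b b b B B A   (applied B -> B B)
  Step 13: b b b b b B B A  =>  b b b b b B B B A   (applied B -> B B)
  Step 14: b b b b b B B B A  =>  b b b b b B B B B A   (applied B -> B B)
  Step 15: b b b b b B B B B A  =>  b b b b b b B B B A   (applied B -> b)
  Step 16: b b b b b b B B B A  =>  b b b b b b b B B A   (applied B -> b)
  Step 17: b b b b b b b B B A  =>  b b b b b b b b B A   (applied B -> b)
  Step 18: b b b b b b b b B A  =>  b b b b b b b b B B A   (applied B -> B B)
  Step 19: b b b b b b b b B B A  =>  b b b b b b b b B B B A   (applied B -> B B)
  Step 20: b b b b b b b b B B B A  =>  b b b b b b b b b B B A   (applied B -> b)
  Step 21: b b b b b b b b b B B A  =>  b b b b b b b b b b B A   (applied B -> b)
  Step 22: b b b b b b b b b b B A  =>  b b b b b b b b b b B B A   (applied B -> B B)
  Step 23: b b b b b b b b b b B B A  =>  b b b b b b b b b b b B A   (applied B -> b)
  Step 24: b b b b b b b b b b b B A  =>  b b b b b b b b b b b b A   (applied B -> b)
  Step 25: b b b b b b b b b b b b A  =>  b b b b b b b b b b b b A A   (applied A -> A A)
  Step 26: b b b b b b b b b b b b A A  =>  b b b b b b b b b b b b a A   (applied A -> a)
  Step 27: b b b b b b b b b b b b a A  =>  b b b b b b b b b b b b a A A   (applied A -> A A)
  Step 28: b b b b b b b b b b b b a A A  =>  b b b b b b b b b b b b a a A   (applied A -> a)
  Step 29: b b b b b b b b b b b b a a A  =>  b b b b b b b b b b b b a a A A   (applied A -> A A)
  Step 30: b b b b b b b b b b b b a a A A  =>  b b b b b b b b b b b b a a A A A   (applied A -> A A)
  Step 31: b b b b b b b b b b b b a a A A A  =>  b b b b b b b b b b b b a a a A A   (applied A -> a)
  Step 32: b b b b b b b b b b b b a a a A A  =>  b b b b b b b b b b b b a a a a A   (applied A -> a)
  Step 33: b b b b b b b b b b b b a a a a A  =>  b b b b b b b b b b b b a a a a A A   (applied A -> A A)
  Step 34: b b b b b b b b b b b b a a a a A A  =>  b b b b b b b b b b b b a a a a a A   (applied A -> a)
  Step 35: b b b b b b b b b b b b a a a a a A  =>  b b b b b b b b b b b b a a a a a a   (applied A -> a)
Final yield: b b b b b b b b b b b b a a a a a a
Total rewrite steps: 35

35


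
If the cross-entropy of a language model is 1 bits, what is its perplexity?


Perplexity formula: PP = 2^H
H = 1
PP = 2^1
Steps: 2^1 = 2
PP = 2

2


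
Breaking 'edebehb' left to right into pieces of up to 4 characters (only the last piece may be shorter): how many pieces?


'edebehb' has 7 characters.
Chunking with max size 4:
  Chunk 1: 'edeb' (positions 0-3)
  Chunk 2: 'ehb' (positions 4-6)
Total chunks: ceil(7 / 4) = 2

2


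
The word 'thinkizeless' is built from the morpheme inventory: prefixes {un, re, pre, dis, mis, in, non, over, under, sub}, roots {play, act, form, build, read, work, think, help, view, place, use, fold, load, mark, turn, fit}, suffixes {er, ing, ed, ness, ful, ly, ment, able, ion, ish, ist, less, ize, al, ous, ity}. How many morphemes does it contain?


Segmenting 'thinkizeless' against the inventory:
  'think' -> root (morpheme 1)
  'ize' -> suffix (morpheme 2)
  'less' -> suffix (morpheme 3)
Total morphemes: 3

3


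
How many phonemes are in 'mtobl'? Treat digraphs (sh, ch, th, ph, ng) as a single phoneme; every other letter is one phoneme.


Parsing 'mtobl' greedily, digraphs first:
  'm' -> consonant phoneme (phonemes so far: 1)
  't' -> consonant phoneme (phonemes so far: 2)
  'o' -> vowel phoneme (phonemes so far: 3)
  'b' -> consonant phoneme (phonemes so far: 4)
  'l' -> consonant phoneme (phonemes so far: 5)
Total phonemes: 5

5


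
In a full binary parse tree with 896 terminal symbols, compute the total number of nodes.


Leaf nodes (terminals): 896
Internal nodes = n - 1 = 896 - 1 = 895
Total = leaves + internal = 896 + 895 = 1791

1791


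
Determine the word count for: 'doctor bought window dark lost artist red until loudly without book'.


Counting words by splitting on spaces:
  Word 1: 'doctor'
  Word 2: 'bought'
  Word 3: 'window'
  Word 4: 'dark'
  Word 5: 'lost'
  Word 6: 'artist'
  Word 7: 'red'
  Word 8: 'until'
  Word 9: 'loudly'
  Word 10: 'without'
  Word 11: 'book'
Total words: 11

11


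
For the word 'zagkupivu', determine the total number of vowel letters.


Scanning each character of 'zagkupivu':
  Position 1: 'z' -> consonant (running count: 0)
  Position 2: 'a' -> vowel (running count: 1)
  Position 3: 'g' -> consonant (running count: 1)
  Position 4: 'k' -> consonant (running count: 1)
  Position 5: 'u' -> vowel (running count: 2)
  Position 6: 'p' -> consonant (running count: 2)
  Position 7: 'i' -> vowel (running count: 3)
  Position 8: 'v' -> consonant (running count: 3)
  Position 9: 'u' -> vowel (running count: 4)
Total vowels: 4

4


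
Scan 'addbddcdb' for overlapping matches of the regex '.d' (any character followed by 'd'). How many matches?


Pattern: .d means any character followed by 'd'.
Scanning 'addbddcdb' position-by-position:
  Pos 0: window 'ad' -> MATCH
  Pos 1: window 'dd' -> MATCH
  Pos 2: window 'db' -> no
  Pos 3: window 'bd' -> MATCH
  Pos 4: window 'dd' -> MATCH
  Pos 5: window 'dc' -> no
  Pos 6: window 'cd' -> MATCH
  Pos 7: window 'db' -> no
  Pos 8: window 'b' -> no
Total matches: 5

5


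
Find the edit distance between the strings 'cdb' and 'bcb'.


Building DP table for s1='cdb' (len 3) and s2='bcb' (len 3):
       b  c  b
    0  1  2  3
  c 1  1  1  2
  d 2  2  2  2
  b 3  2  3  2
Edit distance = dp[3][3] = 2

2


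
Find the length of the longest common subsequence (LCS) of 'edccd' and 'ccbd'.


DP table for LCS of 'edccd' and 'ccbd':
       c  c  b  d
    0  0  0  0  0
  e 0  0  0  0  0
  d 0  0  0  0  1
  c 0  1  1  1  1
  c 0  1  2  2  2
  d 0  1  2  2  3
LCS: 'ccd'
LCS length = 3

3


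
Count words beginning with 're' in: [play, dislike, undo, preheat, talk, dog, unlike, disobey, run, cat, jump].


Checking each word for prefix 're':
  'play' -> no (count: 0)
  'dislike' -> no (count: 0)
  'undo' -> no (count: 0)
  'preheat' -> no (count: 0)
  'talk' -> no (count: 0)
  'dog' -> no (count: 0)
  'unlike' -> no (count: 0)
  'disobey' -> no (count: 0)
  'run' -> no (count: 0)
  'cat' -> no (count: 0)
  'jump' -> no (count: 0)
Total with prefix 're': 0

0


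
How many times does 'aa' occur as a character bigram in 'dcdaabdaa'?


Scanning 'dcdaabdaa' for bigram 'aa':
  Position 0: 'dc' -> no
  Position 1: 'cd' -> no
  Position 2: 'da' -> no
  Position 3: 'aa' -> MATCH
  Position 4: 'ab' -> no
  Position 5: 'bd' -> no
  Position 6: 'da' -> no
  Position 7: 'aa' -> MATCH
Total matches: 2

2


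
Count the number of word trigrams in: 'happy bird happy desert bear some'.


Word trigrams from [6] words:
  Trigram 1: (happy bird happy)
  Trigram 2: (bird happy desert)
  Trigram 3: (happy desert bear)
  Trigram 4: (desert bear some)
Total word trigrams: 6 - 2 = 4

4


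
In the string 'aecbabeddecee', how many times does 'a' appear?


Scanning 'aecbabeddecee' for 'a':
  Position 0: 'a' -> MATCH (count: 1)
  Position 4: 'a' -> MATCH (count: 2)
Total occurrences of 'a': 2

2


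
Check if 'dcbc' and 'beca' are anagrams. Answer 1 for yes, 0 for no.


Sort characters of 'dcbc': 'bccd'
Sort characters of 'beca': 'abce'
Sorted forms differ -> they are NOT anagrams
Result: 0

0


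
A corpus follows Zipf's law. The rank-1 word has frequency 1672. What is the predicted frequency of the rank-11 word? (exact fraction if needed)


Zipf's law: freq(rank) = f1 / rank
f1 = 1672, rank = 11
freq = 1672 / 11
= 152

152


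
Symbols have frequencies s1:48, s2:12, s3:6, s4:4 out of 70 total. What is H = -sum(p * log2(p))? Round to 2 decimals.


Computing entropy H = -sum(p_i * log2(p_i)):
  s1: p = 48/70 = 0.6857, -p*log2(p) = 0.3732
  s2: p = 12/70 = 0.1714, -p*log2(p) = 0.4362
  s3: p = 6/70 = 0.0857, -p*log2(p) = 0.3038
  s4: p = 4/70 = 0.0571, -p*log2(p) = 0.2360
H = sum of terms = 1.3492
Rounded to 2 decimals: 1.35

1.35


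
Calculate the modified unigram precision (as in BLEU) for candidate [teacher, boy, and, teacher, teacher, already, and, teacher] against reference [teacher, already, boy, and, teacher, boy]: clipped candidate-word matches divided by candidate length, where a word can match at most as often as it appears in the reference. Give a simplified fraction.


Reference word counts: {'already': 1, 'and': 1, 'boy': 2, 'teacher': 2}
Checking each candidate word (with clipping):
  'teacher' -> in reference (ref count 2, used 1/2) -> match (matches: 1)
  'boy' -> in reference (ref count 2, used 1/2) -> match (matches: 2)
  'and' -> in reference (ref count 1, used 1/1) -> match (matches: 3)
  'teacher' -> in reference (ref count 2, used 2/2) -> match (matches: 4)
  'teacher' -> ref count 2 already used up (2/2) -> clipped, no match (matches: 4)
  'already' -> in reference (ref count 1, used 1/1) -> match (matches: 5)
  'and' -> ref count 1 already used up (1/1) -> clipped, no match (matches: 5)
  'teacher' -> ref count 2 already used up (2/2) -> clipped, no match (matches: 5)
Clipped matches: 5, Candidate length: 8
Precision = 5/8

5/8


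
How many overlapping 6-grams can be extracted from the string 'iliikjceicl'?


String 'iliikjceicl' has length L = 11.
Number of overlapping n-grams = L - n + 1
Substituting: 11 - 6 + 1 = 6

6


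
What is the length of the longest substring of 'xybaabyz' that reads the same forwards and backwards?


Scanning 'xybaabyz' for palindromic substrings.
Substring at positions 1-6: 'ybaaby'.
Check: reverse('ybaaby') = 'ybaaby' -> palindrome confirmed.
Neighbouring characters ('x' / 'z') break symmetry, so it cannot extend further.
No longer palindromic substring exists; longest length = 6

6


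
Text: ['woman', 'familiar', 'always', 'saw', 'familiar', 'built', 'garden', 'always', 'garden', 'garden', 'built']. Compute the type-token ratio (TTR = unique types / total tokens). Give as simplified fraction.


Tokens: 11
Unique types: ('always', 'built', 'familiar', 'garden', 'saw', 'woman') = 6
TTR = 6/11
Already in lowest terms.

6/11


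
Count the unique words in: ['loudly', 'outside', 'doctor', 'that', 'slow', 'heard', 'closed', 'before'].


Listing all tokens and tracking unique types:
  Token 1: 'loudly' -> NEW (unique so far: 1)
  Token 2: 'outside' -> NEW (unique so far: 2)
  Token 3: 'doctor' -> NEW (unique so far: 3)
  Token 4: 'that' -> NEW (unique so far: 4)
  Token 5: 'slow' -> NEW (unique so far: 5)
  Token 6: 'heard' -> NEW (unique so far: 6)
  Token 7: 'closed' -> NEW (unique so far: 7)
  Token 8: 'before' -> NEW (unique so far: 8)
Unique types: ('before', 'closed', 'doctor', 'heard', 'loudly', 'outside', 'slow', 'that')
Vocabulary size: 8

8


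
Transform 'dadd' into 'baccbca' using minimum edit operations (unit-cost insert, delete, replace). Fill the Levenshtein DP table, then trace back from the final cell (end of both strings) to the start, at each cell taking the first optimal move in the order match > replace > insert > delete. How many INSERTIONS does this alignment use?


Edit distance = 6. Backtracking from cell (4, 7) with preference match > replace > insert > delete,
then listing the resulting alignment 'dadd' -> 'baccbca' left to right:
  Step 1: replace d->b
  Step 2: keep 'a'
  Step 3: insert 'c' [insertion #1]
  Step 4: insert 'c' [insertion #2]
  Step 5: insert 'b' [insertion #3]
  Step 6: replace d->c
  Step 7: replace d->a
Total insertions: 3

3


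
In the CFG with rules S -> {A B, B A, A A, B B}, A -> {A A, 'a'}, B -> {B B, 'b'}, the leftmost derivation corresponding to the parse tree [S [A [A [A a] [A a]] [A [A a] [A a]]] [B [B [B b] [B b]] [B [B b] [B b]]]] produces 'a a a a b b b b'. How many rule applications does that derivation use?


Every bracketed nonterminal node [X ...] in the tree is produced by exactly one rule application.
Reading the tree off as a leftmost derivation:
  Step 1: S  =>  A B   (applied S -> A B)
  Step 2: A B  =>  A A B   (applied A -> A A)
  Step 3: A A B  =>  A A A B   (applied A -> A A)
  Step 4: A A A B  =>  a A A B   (applied A -> a)
  Step 5: a A A B  =>  a a A B   (applied A -> a)
  Step 6: a a A B  =>  a a A A B   (applied A -> A A)
  Step 7: a a A A B  =>  a a a A B   (applied A -> a)
  Step 8: a a a A B  =>  a a a a B   (applied A -> a)
  Step 9: a a a a B  =>  a a a a B B   (applied B -> B B)
  Step 10: a a a a B B  =>  a a a a B B B   (applied B -> B B)
  Step 11: a a a a B B B  =>  a a a a b B B   (applied B -> b)
  Step 12: a a a a b B B  =>  a a a a b b B   (applied B -> b)
  Step 13: a a a a b b B  =>  a a a a b b B B   (applied B -> B B)
  Step 14: a a a a b b B B  =>  a a a a b b b B   (applied B -> b)
  Step 15: a a a a b b b B  =>  a a a a b b b b   (applied B -> b)
Final yield: a a a a b b b b
Total rewrite steps: 15

15


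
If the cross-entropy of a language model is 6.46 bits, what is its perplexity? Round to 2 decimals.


Perplexity formula: PP = 2^H
H = 6.46
PP = 2^6.46
Decompose: 2^6.46 = 2^6 * 2^0.46
2^6 = 64, 2^0.46 ~ 1.3755418
PP ~ 64 * 1.3755418 = 88.0346752
Rounded to 2 decimals: 88.03

88.03


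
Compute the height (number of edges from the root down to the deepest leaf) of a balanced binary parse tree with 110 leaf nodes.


In a balanced binary tree with n leaves the deepest leaf is ceil(log2(n)) edges below the root.
log2(110) = 6.7814
ceil(6.7814) = 7
height (edges) = 7

7


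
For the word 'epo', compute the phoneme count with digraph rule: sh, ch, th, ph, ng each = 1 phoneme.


Parsing 'epo' greedily, digraphs first:
  'e' -> vowel phoneme (phonemes so far: 1)
  'p' -> consonant phoneme (phonemes so far: 2)
  'o' -> vowel phoneme (phonemes so far: 3)
Total phonemes: 3

3


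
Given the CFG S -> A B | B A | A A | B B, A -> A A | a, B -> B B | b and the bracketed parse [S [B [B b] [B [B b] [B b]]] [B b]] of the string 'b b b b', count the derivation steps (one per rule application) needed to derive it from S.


Every bracketed nonterminal node [X ...] in the tree is produced by exactly one rule application.
Reading the tree off as a leftmost derivation:
  Step 1: S  =>  B B   (applied S -> B B)
  Step 2: B B  =>  B B B   (applied B -> B B)
  Step 3: B B B  =>  b B B   (applied B -> b)
  Step 4: b B B  =>  b B B B   (applied B -> B B)
  Step 5: b B B B  =>  b b B B   (applied B -> b)
  Step 6: b b B B  =>  b b b B   (applied B -> b)
  Step 7: b b b B  =>  b b b b   (applied B -> b)
Final yield: b b b b
Total rewrite steps: 7

7


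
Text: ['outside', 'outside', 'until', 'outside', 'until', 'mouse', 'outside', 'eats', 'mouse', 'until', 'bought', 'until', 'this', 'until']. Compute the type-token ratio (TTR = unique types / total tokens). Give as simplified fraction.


Tokens: 14
Unique types: ('bought', 'eats', 'mouse', 'outside', 'this', 'until') = 6
TTR = 6/14
Simplify: divide both by 2 -> 3/7
TTR = 3/7

3/7


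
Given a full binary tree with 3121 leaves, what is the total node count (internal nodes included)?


Leaf nodes (terminals): 3121
Internal nodes = n - 1 = 3121 - 1 = 3120
Total = leaves + internal = 3121 + 3120 = 6241

6241


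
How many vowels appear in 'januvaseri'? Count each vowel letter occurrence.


Scanning each character of 'januvaseri':
  Position 1: 'j' -> consonant (running count: 0)
  Position 2: 'a' -> vowel (running count: 1)
  Position 3: 'n' -> consonant (running count: 1)
  Position 4: 'u' -> vowel (running count: 2)
  Position 5: 'v' -> consonant (running count: 2)
  Position 6: 'a' -> vowel (running count: 3)
  Position 7: 's' -> consonant (running count: 3)
  Position 8: 'e' -> vowel (running count: 4)
  Position 9: 'r' -> consonant (running count: 4)
  Position 10: 'i' -> vowel (running count: 5)
Total vowels: 5

5


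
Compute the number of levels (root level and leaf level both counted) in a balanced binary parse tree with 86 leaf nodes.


In a balanced binary tree with n leaves the deepest leaf is ceil(log2(n)) edges below the root,
so counting node levels inclusive of root and leaves gives ceil(log2(n)) + 1 levels.
log2(86) = 6.4263
ceil(6.4263) = 7
levels = 7 + 1 = 8

8


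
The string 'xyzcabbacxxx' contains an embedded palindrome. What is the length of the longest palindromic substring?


Scanning 'xyzcabbacxxx' for palindromic substrings.
Substring at positions 3-8: 'cabbac'.
Check: reverse('cabbac') = 'cabbac' -> palindrome confirmed.
Neighbouring characters ('z' / 'x') break symmetry, so it cannot extend further.
No longer palindromic substring exists; longest length = 6

6


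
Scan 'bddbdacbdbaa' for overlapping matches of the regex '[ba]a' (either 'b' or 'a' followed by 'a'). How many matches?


Pattern: [ba]a means either 'b' or 'a' followed by 'a'.
Scanning 'bddbdacbdbaa' position-by-position:
  Pos 0: window 'bd' -> no
  Pos 1: window 'dd' -> no
  Pos 2: window 'db' -> no
  Pos 3: window 'bd' -> no
  Pos 4: window 'da' -> no
  Pos 5: window 'ac' -> no
  Pos 6: window 'cb' -> no
  Pos 7: window 'bd' -> no
  Pos 8: window 'db' -> no
  Pos 9: window 'ba' -> MATCH
  Pos 10: window 'aa' -> MATCH
  Pos 11: window 'a' -> no
Total matches: 2

2


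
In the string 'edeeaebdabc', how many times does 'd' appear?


Scanning 'edeeaebdabc' for 'd':
  Position 1: 'd' -> MATCH (count: 1)
  Position 7: 'd' -> MATCH (count: 2)
Total occurrences of 'd': 2

2


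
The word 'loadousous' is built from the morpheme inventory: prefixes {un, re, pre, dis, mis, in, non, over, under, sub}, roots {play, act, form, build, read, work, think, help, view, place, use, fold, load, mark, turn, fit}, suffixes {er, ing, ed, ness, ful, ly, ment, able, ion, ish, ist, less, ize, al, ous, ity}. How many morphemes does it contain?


Segmenting 'loadousous' against the inventory:
  'load' -> root (morpheme 1)
  'ous' -> suffix (morpheme 2)
  'ous' -> suffix (morpheme 3)
Total morphemes: 3

3


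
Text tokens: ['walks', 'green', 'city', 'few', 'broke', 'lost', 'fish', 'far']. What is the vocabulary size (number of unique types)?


Listing all tokens and tracking unique types:
  Token 1: 'walks' -> NEW (unique so far: 1)
  Token 2: 'green' -> NEW (unique so far: 2)
  Token 3: 'city' -> NEW (unique so far: 3)
  Token 4: 'few' -> NEW (unique so far: 4)
  Token 5: 'broke' -> NEW (unique so far: 5)
  Token 6: 'lost' -> NEW (unique so far: 6)
  Token 7: 'fish' -> NEW (unique so far: 7)
  Token 8: 'far' -> NEW (unique so far: 8)
Unique types: ('broke', 'city', 'far', 'few', 'fish', 'green', 'lost', 'walks')
Vocabulary size: 8

8


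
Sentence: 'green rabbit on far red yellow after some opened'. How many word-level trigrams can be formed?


Word trigrams from [9] words:
  Trigram 1: (green rabbit on)
  Trigram 2: (rabbit on far)
  Trigram 3: (on far red)
  Trigram 4: (far red yellow)
  Trigram 5: (red yellow after)
  Trigram 6: (yellow after some)
  Trigram 7: (after some opened)
Total word trigrams: 9 - 2 = 7

7


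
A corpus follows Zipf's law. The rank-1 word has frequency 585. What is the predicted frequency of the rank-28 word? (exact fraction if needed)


Zipf's law: freq(rank) = f1 / rank
f1 = 585, rank = 28
freq = 585 / 28
GCD(585, 28) = 1
Simplified: 585/28

585/28


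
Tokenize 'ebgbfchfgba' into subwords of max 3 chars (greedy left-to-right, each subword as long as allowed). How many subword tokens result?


'ebgbfchfgba' has 11 characters.
Chunking with max size 3:
  Chunk 1: 'ebg' (positions 0-2)
  Chunk 2: 'bfc' (positions 3-5)
  Chunk 3: 'hfg' (positions 6-8)
  Chunk 4: 'ba' (positions 9-10)
Total chunks: ceil(11 / 3) = 4

4


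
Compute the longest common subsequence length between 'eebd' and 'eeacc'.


DP table for LCS of 'eebd' and 'eeacc':
       e  e  a  c  c
    0  0  0  0  0  0
  e 0  1  1  1  1  1
  e 0  1  2  2  2  2
  b 0  1  2  2  2  2
  d 0  1  2  2  2  2
LCS: 'ee'
LCS length = 2

2


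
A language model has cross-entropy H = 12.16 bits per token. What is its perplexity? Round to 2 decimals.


Perplexity formula: PP = 2^H
H = 12.16
PP = 2^12.16
Decompose: 2^12.16 = 2^12 * 2^0.16
2^12 = 4096, 2^0.16 ~ 1.1172871
PP ~ 4096 * 1.1172871 = 4576.4079616
Rounded to 2 decimals: 4576.41

4576.41


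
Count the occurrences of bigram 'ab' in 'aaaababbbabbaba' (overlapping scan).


Scanning 'aaaababbbabbaba' for bigram 'ab':
  Position 0: 'aa' -> no
  Position 1: 'aa' -> no
  Position 2: 'aa' -> no
  Position 3: 'ab' -> MATCH
  Position 4: 'ba' -> no
  Position 5: 'ab' -> MATCH
  Position 6: 'bb' -> no
  Position 7: 'bb' -> no
  Position 8: 'ba' -> no
  Position 9: 'ab' -> MATCH
  Position 10: 'bb' -> no
  Position 11: 'ba' -> no
  Position 12: 'ab' -> MATCH
  Position 13: 'ba' -> no
Total matches: 4

4


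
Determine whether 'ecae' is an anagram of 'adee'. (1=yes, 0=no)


Sort characters of 'ecae': 'acee'
Sort characters of 'adee': 'adee'
Sorted forms differ -> they are NOT anagrams
Result: 0

0


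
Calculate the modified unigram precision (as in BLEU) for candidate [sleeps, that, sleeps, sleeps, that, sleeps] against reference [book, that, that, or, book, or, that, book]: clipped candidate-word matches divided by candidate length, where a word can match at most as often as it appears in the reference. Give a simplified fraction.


Reference word counts: {'book': 3, 'or': 2, 'that': 3}
Checking each candidate word (with clipping):
  'sleeps' -> not in reference -> no match (matches: 0)
  'that' -> in reference (ref count 3, used 1/3) -> match (matches: 1)
  'sleeps' -> not in reference -> no match (matches: 1)
  'sleeps' -> not in reference -> no match (matches: 1)
  'that' -> in reference (ref count 3, used 2/3) -> match (matches: 2)
  'sleeps' -> not in reference -> no match (matches: 2)
Clipped matches: 2, Candidate length: 6
Precision = 2/6 = 1/3

1/3


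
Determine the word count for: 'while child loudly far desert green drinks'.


Counting words by splitting on spaces:
  Word 1: 'while'
  Word 2: 'child'
  Word 3: 'loudly'
  Word 4: 'far'
  Word 5: 'desert'
  Word 6: 'green'
  Word 7: 'drinks'
Total words: 7

7


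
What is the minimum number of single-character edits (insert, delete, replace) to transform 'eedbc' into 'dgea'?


Building DP table for s1='eedbc' (len 5) and s2='dgea' (len 4):
       d  g  e  a
    0  1  2  3  4
  e 1  1  2  2  3
  e 2  2  2  2  3
  d 3  2  3  3  3
  b 4  3  3  4  4
  c 5  4  4  4  5
Edit distance = dp[5][4] = 5

5


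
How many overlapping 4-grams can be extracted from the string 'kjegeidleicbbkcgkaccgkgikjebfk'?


String 'kjegeidleicbbkcgkaccgkgikjebfk' has length L = 30.
Number of overlapping n-grams = L - n + 1
Substituting: 30 - 4 + 1 = 27

27


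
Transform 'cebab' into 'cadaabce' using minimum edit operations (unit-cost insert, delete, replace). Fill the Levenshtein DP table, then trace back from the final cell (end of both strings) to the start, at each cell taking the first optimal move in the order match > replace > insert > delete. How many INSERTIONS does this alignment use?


Edit distance = 5. Backtracking from cell (5, 8) with preference match > replace > insert > delete,
then listing the resulting alignment 'cebab' -> 'cadaabce' left to right:
  Step 1: keep 'c'
  Step 2: insert 'a' [insertion #1]
  Step 3: replace e->d
  Step 4: replace b->a
  Step 5: keep 'a'
  Step 6: keep 'b'
  Step 7: insert 'c' [insertion #2]
  Step 8: insert 'e' [insertion #3]
Total insertions: 3

3


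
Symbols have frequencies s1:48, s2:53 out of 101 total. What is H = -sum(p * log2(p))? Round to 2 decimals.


Computing entropy H = -sum(p_i * log2(p_i)):
  s1: p = 48/101 = 0.4752, -p*log2(p) = 0.5101
  s2: p = 53/101 = 0.5248, -p*log2(p) = 0.4882
H = sum of terms = 0.9983
Rounded to 2 decimals: 1.00

1.00


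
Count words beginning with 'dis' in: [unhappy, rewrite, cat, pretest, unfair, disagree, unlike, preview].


Checking each word for prefix 'dis':
  'unhappy' -> no (count: 0)
  'rewrite' -> no (count: 0)
  'cat' -> no (count: 0)
  'pretest' -> no (count: 0)
  'unfair' -> no (count: 0)
  'disagree' -> YES, starts with 'dis' (count: 1)
  'unlike' -> no (count: 1)
  'preview' -> no (count: 1)
Total with prefix 'dis': 1

1


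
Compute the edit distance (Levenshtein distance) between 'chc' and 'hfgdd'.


Building DP table for s1='chc' (len 3) and s2='hfgdd' (len 5):
       h  f  g  d  d
    0  1  2  3  4  5
  c 1  1  2  3  4  5
  h 2  1  2  3  4  5
  c 3  2  2  3  4  5
Edit distance = dp[3][5] = 5

5


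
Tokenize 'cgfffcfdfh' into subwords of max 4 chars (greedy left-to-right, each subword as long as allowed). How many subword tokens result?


'cgfffcfdfh' has 10 characters.
Chunking with max size 4:
  Chunk 1: 'cgff' (positions 0-3)
  Chunk 2: 'fcfd' (positions 4-7)
  Chunk 3: 'fh' (positions 8-9)
Total chunks: ceil(10 / 4) = 3

3


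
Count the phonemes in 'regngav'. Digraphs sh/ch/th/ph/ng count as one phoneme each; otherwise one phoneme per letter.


Parsing 'regngav' greedily, digraphs first:
  'r' -> consonant phoneme (phonemes so far: 1)
  'e' -> vowel phoneme (phonemes so far: 2)
  'g' -> consonant phoneme (phonemes so far: 3)
  'ng' -> digraph (1 consonant phoneme) (phonemes so far: 4)
  'a' -> vowel phoneme (phonemes so far: 5)
  'v' -> consonant phoneme (phonemes so far: 6)
Total phonemes: 6

6


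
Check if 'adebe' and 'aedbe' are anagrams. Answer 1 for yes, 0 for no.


Sort characters of 'adebe': 'abdee'
Sort characters of 'aedbe': 'abdee'
Sorted forms match -> they ARE anagrams
Result: 1

1


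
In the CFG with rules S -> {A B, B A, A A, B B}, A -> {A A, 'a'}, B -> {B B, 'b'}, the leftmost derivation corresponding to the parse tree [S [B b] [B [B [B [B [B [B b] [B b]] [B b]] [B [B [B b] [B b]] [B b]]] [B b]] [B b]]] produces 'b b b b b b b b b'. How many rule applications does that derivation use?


Every bracketed nonterminal node [X ...] in the tree is produced by exactly one rule application.
Reading the tree off as a leftmost derivation:
  Step 1: S  =>  B B   (applied S -> B B)
  Step 2: B B  =>  b B   (applied B -> b)
  Step 3: b B  =>  b B B   (applied B -> B B)
  Step 4: b B B  =>  b B B B   (applied B -> B B)
  Step 5: b B B B  =>  b B B B B   (applied B -> B B)
  Step 6: b B B B B  =>  b B B B B B   (applied B -> B B)
  Step 7: b B B B B B  =>  b B B B B B B   (applied B -> B B)
  Step 8: b B B B B B B  =>  b b B B B B B   (applied B -> b)
  Step 9: b b B B B B B  =>  b b b B B B B   (applied B -> b)
  Step 10: b b b B B B B  =>  b b b b B B B   (applied B -> b)
  Step 11: b b b b B B B  =>  b b b b B B B B   (applied B -> B B)
  Step 12: b b b b B B B B  =>  b b b b B B B B B   (applied B -> B B)
  Step 13: b b b b B B B B B  =>  b b b b b B B B B   (applied B -> b)
  Step 14: b b b b b B B B B  =>  b b b b b b B B B   (applied B -> b)
  Step 15: b b b b b b B B B  =>  b b b b b b b B B   (applied B -> b)
  Step 16: b b b b b b b B B  =>  b b b b b b b b B   (applied B -> b)
  Step 17: b b b b b b b b B  =>  b b b b b b b b b   (applied B -> b)
Final yield: b b b b b b b b b
Total rewrite steps: 17

17


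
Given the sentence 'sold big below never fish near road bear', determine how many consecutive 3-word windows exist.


Word trigrams from [8] words:
  Trigram 1: (sold big below)
  Trigram 2: (big below never)
  Trigram 3: (below never fish)
  Trigram 4: (never fish near)
  Trigram 5: (fish near road)
  Trigram 6: (near road bear)
Total word trigrams: 8 - 2 = 6

6


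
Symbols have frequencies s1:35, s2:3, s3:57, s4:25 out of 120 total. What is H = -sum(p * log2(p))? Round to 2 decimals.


Computing entropy H = -sum(p_i * log2(p_i)):
  s1: p = 35/120 = 0.2917, -p*log2(p) = 0.5185
  s2: p = 3/120 = 0.0250, -p*log2(p) = 0.1330
  s3: p = 57/120 = 0.4750, -p*log2(p) = 0.5102
  s4: p = 25/120 = 0.2083, -p*log2(p) = 0.4715
H = sum of terms = 1.6332
Rounded to 2 decimals: 1.63

1.63


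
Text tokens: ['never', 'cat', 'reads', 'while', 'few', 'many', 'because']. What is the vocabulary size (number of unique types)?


Listing all tokens and tracking unique types:
  Token 1: 'never' -> NEW (unique so far: 1)
  Token 2: 'cat' -> NEW (unique so far: 2)
  Token 3: 'reads' -> NEW (unique so far: 3)
  Token 4: 'while' -> NEW (unique so far: 4)
  Token 5: 'few' -> NEW (unique so far: 5)
  Token 6: 'many' -> NEW (unique so far: 6)
  Token 7: 'because' -> NEW (unique so far: 7)
Unique types: ('because', 'cat', 'few', 'many', 'never', 'reads', 'while')
Vocabulary size: 7

7


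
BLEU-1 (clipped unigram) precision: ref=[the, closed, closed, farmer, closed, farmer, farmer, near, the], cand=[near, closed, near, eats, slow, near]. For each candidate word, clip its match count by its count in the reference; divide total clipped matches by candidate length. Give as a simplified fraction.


Reference word counts: {'closed': 3, 'farmer': 3, 'near': 1, 'the': 2}
Checking each candidate word (with clipping):
  'near' -> in reference (ref count 1, used 1/1) -> match (matches: 1)
  'closed' -> in reference (ref count 3, used 1/3) -> match (matches: 2)
  'near' -> ref count 1 already used up (1/1) -> clipped, no match (matches: 2)
  'eats' -> not in reference -> no match (matches: 2)
  'slow' -> not in reference -> no match (matches: 2)
  'near' -> ref count 1 already used up (1/1) -> clipped, no match (matches: 2)
Clipped matches: 2, Candidate length: 6
Precision = 2/6 = 1/3

1/3


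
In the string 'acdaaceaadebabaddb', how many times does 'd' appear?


Scanning 'acdaaceaadebabaddb' for 'd':
  Position 2: 'd' -> MATCH (count: 1)
  Position 9: 'd' -> MATCH (count: 2)
  Position 15: 'd' -> MATCH (count: 3)
  Position 16: 'd' -> MATCH (count: 4)
Total occurrences of 'd': 4

4


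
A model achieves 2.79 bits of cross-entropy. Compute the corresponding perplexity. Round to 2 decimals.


Perplexity formula: PP = 2^H
H = 2.79
PP = 2^2.79
Decompose: 2^2.79 = 2^2 * 2^0.79
2^2 = 4, 2^0.79 ~ 1.7290745
PP ~ 4 * 1.7290745 = 6.9162980
Rounded to 2 decimals: 6.92

6.92


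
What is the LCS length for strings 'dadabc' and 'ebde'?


DP table for LCS of 'dadabc' and 'ebde':
       e  b  d  e
    0  0  0  0  0
  d 0  0  0  1  1
  a 0  0  0  1  1
  d 0  0  0  1  1
  a 0  0  0  1  1
  b 0  0  1  1  1
  c 0  0  1  1  1
LCS: 'd'
LCS length = 1

1


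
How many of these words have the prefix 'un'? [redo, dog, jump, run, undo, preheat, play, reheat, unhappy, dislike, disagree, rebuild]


Checking each word for prefix 'un':
  'redo' -> no (count: 0)
  'dog' -> no (count: 0)
  'jump' -> no (count: 0)
  'run' -> no (count: 0)
  'undo' -> YES, starts with 'un' (count: 1)
  'preheat' -> no (count: 1)
  'play' -> no (count: 1)
  'reheat' -> no (count: 1)
  'unhappy' -> YES, starts with 'un' (count: 2)
  'dislike' -> no (count: 2)
  'disagree' -> no (count: 2)
  'rebuild' -> no (count: 2)
Total with prefix 'un': 2

2


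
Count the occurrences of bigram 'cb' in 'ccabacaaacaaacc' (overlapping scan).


Scanning 'ccabacaaacaaacc' for bigram 'cb':
  Position 0: 'cc' -> no
  Position 1: 'ca' -> no
  Position 2: 'ab' -> no
  Position 3: 'ba' -> no
  Position 4: 'ac' -> no
  Position 5: 'ca' -> no
  Position 6: 'aa' -> no
  Position 7: 'aa' -> no
  Position 8: 'ac' -> no
  Position 9: 'ca' -> no
  Position 10: 'aa' -> no
  Position 11: 'aa' -> no
  Position 12: 'ac' -> no
  Position 13: 'cc' -> no
Total matches: 0

0


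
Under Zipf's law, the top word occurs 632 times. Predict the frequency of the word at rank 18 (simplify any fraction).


Zipf's law: freq(rank) = f1 / rank
f1 = 632, rank = 18
freq = 632 / 18
GCD(632, 18) = 2
Simplified: 316/9

316/9


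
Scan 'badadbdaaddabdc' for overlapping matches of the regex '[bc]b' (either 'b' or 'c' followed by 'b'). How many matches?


Pattern: [bc]b means either 'b' or 'c' followed by 'b'.
Scanning 'badadbdaaddabdc' position-by-position:
  Pos 0: window 'ba' -> no
  Pos 1: window 'ad' -> no
  Pos 2: window 'da' -> no
  Pos 3: window 'ad' -> no
  Pos 4: window 'db' -> no
  Pos 5: window 'bd' -> no
  Pos 6: window 'da' -> no
  Pos 7: window 'aa' -> no
  Pos 8: window 'ad' -> no
  Pos 9: window 'dd' -> no
  Pos 10: window 'da' -> no
  Pos 11: window 'ab' -> no
  Pos 12: window 'bd' -> no
  Pos 13: window 'dc' -> no
  Pos 14: window 'c' -> no
Total matches: 0

0


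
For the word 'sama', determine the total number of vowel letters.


Scanning each character of 'sama':
  Position 1: 's' -> consonant (running count: 0)
  Position 2: 'a' -> vowel (running count: 1)
  Position 3: 'm' -> consonant (running count: 1)
  Position 4: 'a' -> vowel (running count: 2)
Total vowels: 2

2


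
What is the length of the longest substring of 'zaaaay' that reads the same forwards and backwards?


Scanning 'zaaaay' for palindromic substrings.
Substring at positions 1-4: 'aaaa'.
Check: reverse('aaaa') = 'aaaa' -> palindrome confirmed.
Neighbouring characters ('z' / 'y') break symmetry, so it cannot extend further.
No longer palindromic substring exists; longest length = 4

4


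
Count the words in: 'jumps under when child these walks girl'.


Counting words by splitting on spaces:
  Word 1: 'jumps'
  Word 2: 'under'
  Word 3: 'when'
  Word 4: 'child'
  Word 5: 'these'
  Word 6: 'walks'
  Word 7: 'girl'
Total words: 7

7


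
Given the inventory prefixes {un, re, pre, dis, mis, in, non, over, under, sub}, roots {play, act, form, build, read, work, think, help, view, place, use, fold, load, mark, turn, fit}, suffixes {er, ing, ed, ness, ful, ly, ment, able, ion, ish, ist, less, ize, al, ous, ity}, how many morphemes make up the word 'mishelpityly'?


Segmenting 'mishelpityly' against the inventory:
  'mis' -> prefix (morpheme 1)
  'help' -> root (morpheme 2)
  'ity' -> suffix (morpheme 3)
  'ly' -> suffix (morpheme 4)
Total morphemes: 4

4


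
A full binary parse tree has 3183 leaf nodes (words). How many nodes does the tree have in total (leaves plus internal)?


Leaf nodes (terminals): 3183
Internal nodes = n - 1 = 3183 - 1 = 3182
Total = leaves + internal = 3183 + 3182 = 6365

6365


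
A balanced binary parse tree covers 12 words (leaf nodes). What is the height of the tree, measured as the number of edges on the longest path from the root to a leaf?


In a balanced binary tree with n leaves the deepest leaf is ceil(log2(n)) edges below the root.
log2(12) = 3.5850
ceil(3.5850) = 4
height (edges) = 4

4
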